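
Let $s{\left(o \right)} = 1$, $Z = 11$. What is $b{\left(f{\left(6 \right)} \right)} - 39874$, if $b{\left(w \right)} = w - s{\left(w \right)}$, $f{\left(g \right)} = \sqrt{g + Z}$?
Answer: $-39875 + \sqrt{17} \approx -39871.0$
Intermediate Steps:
$f{\left(g \right)} = \sqrt{11 + g}$ ($f{\left(g \right)} = \sqrt{g + 11} = \sqrt{11 + g}$)
$b{\left(w \right)} = -1 + w$ ($b{\left(w \right)} = w - 1 = -1 + w$)
$b{\left(f{\left(6 \right)} \right)} - 39874 = \left(-1 + \sqrt{11 + 6}\right) - 39874 = \left(-1 + \sqrt{17}\right) - 39874 = -39875 + \sqrt{17}$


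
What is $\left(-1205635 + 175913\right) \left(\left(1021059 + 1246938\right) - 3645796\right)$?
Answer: $1418749941878$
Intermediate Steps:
$\left(-1205635 + 175913\right) \left(\left(1021059 + 1246938\right) - 3645796\right) = - 1029722 \left(2267997 - 3645796\right) = \left(-1029722\right) \left(-1377799\right) = 1418749941878$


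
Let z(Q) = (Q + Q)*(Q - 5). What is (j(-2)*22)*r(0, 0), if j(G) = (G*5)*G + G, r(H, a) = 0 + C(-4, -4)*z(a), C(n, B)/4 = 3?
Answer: 0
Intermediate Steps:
C(n, B) = 12 (C(n, B) = 4*3 = 12)
z(Q) = 2*Q*(-5 + Q) (z(Q) = (2*Q)*(-5 + Q) = 2*Q*(-5 + Q))
r(H, a) = 24*a*(-5 + a) (r(H, a) = 0 + 12*(2*a*(-5 + a)) = 0 + 24*a*(-5 + a) = 24*a*(-5 + a))
j(G) = G + 5*G² (j(G) = (5*G)*G + G = 5*G² + G = G + 5*G²)
(j(-2)*22)*r(0, 0) = (-2*(1 + 5*(-2))*22)*(24*0*(-5 + 0)) = (-2*(1 - 10)*22)*(24*0*(-5)) = (-2*(-9)*22)*0 = (18*22)*0 = 396*0 = 0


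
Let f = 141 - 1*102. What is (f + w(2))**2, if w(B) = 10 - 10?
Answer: 1521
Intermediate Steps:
w(B) = 0
f = 39 (f = 141 - 102 = 39)
(f + w(2))**2 = (39 + 0)**2 = 39**2 = 1521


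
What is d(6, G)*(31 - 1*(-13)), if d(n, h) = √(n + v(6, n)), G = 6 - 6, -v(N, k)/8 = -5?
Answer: 44*√46 ≈ 298.42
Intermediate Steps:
v(N, k) = 40 (v(N, k) = -8*(-5) = 40)
G = 0
d(n, h) = √(40 + n) (d(n, h) = √(n + 40) = √(40 + n))
d(6, G)*(31 - 1*(-13)) = √(40 + 6)*(31 - 1*(-13)) = √46*(31 + 13) = √46*44 = 44*√46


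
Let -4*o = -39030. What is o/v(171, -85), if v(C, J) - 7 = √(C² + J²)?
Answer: -45535/24278 + 6505*√36466/24278 ≈ 49.290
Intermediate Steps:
o = 19515/2 (o = -¼*(-39030) = 19515/2 ≈ 9757.5)
v(C, J) = 7 + √(C² + J²)
o/v(171, -85) = 19515/(2*(7 + √(171² + (-85)²))) = 19515/(2*(7 + √(29241 + 7225))) = 19515/(2*(7 + √36466))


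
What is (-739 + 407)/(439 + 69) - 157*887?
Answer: -17685976/127 ≈ -1.3926e+5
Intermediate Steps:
(-739 + 407)/(439 + 69) - 157*887 = -332/508 - 139259 = -332*1/508 - 139259 = -83/127 - 139259 = -17685976/127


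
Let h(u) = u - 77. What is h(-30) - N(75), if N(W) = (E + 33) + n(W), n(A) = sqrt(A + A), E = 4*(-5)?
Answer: -120 - 5*sqrt(6) ≈ -132.25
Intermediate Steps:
h(u) = -77 + u
E = -20
n(A) = sqrt(2)*sqrt(A) (n(A) = sqrt(2*A) = sqrt(2)*sqrt(A))
N(W) = 13 + sqrt(2)*sqrt(W) (N(W) = (-20 + 33) + sqrt(2)*sqrt(W) = 13 + sqrt(2)*sqrt(W))
h(-30) - N(75) = (-77 - 30) - (13 + sqrt(2)*sqrt(75)) = -107 - (13 + sqrt(2)*(5*sqrt(3))) = -107 - (13 + 5*sqrt(6)) = -107 + (-13 - 5*sqrt(6)) = -120 - 5*sqrt(6)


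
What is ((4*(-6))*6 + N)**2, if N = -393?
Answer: 288369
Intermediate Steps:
((4*(-6))*6 + N)**2 = ((4*(-6))*6 - 393)**2 = (-24*6 - 393)**2 = (-144 - 393)**2 = (-537)**2 = 288369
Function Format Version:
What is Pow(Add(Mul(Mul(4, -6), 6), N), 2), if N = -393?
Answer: 288369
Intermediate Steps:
Pow(Add(Mul(Mul(4, -6), 6), N), 2) = Pow(Add(Mul(Mul(4, -6), 6), -393), 2) = Pow(Add(Mul(-24, 6), -393), 2) = Pow(Add(-144, -393), 2) = Pow(-537, 2) = 288369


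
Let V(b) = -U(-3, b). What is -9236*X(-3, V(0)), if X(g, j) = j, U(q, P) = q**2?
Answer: 83124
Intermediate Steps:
V(b) = -9 (V(b) = -1*(-3)**2 = -1*9 = -9)
-9236*X(-3, V(0)) = -9236*(-9) = 83124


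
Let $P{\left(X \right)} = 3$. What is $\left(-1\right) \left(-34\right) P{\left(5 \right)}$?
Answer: $102$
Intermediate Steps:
$\left(-1\right) \left(-34\right) P{\left(5 \right)} = \left(-1\right) \left(-34\right) 3 = 34 \cdot 3 = 102$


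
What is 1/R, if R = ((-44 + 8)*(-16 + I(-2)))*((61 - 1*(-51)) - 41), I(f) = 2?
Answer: 1/35784 ≈ 2.7945e-5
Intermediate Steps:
R = 35784 (R = ((-44 + 8)*(-16 + 2))*((61 - 1*(-51)) - 41) = (-36*(-14))*((61 + 51) - 41) = 504*(112 - 41) = 504*71 = 35784)
1/R = 1/35784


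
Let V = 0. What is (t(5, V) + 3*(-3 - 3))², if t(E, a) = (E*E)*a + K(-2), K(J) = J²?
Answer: 196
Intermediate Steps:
t(E, a) = 4 + a*E² (t(E, a) = (E*E)*a + (-2)² = E²*a + 4 = a*E² + 4 = 4 + a*E²)
(t(5, V) + 3*(-3 - 3))² = ((4 + 0*5²) + 3*(-3 - 3))² = ((4 + 0*25) + 3*(-6))² = ((4 + 0) - 18)² = (4 - 18)² = (-14)² = 196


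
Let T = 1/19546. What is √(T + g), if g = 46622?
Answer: √17811754039698/19546 ≈ 215.92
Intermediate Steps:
T = 1/19546 ≈ 5.1161e-5
√(T + g) = √(1/19546 + 46622) = √(911273613/19546) = √17811754039698/19546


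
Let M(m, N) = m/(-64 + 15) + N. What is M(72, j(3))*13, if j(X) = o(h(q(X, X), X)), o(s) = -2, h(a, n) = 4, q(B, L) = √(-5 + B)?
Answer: -2210/49 ≈ -45.102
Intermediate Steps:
j(X) = -2
M(m, N) = N - m/49 (M(m, N) = m/(-49) + N = -m/49 + N = N - m/49)
M(72, j(3))*13 = (-2 - 1/49*72)*13 = (-2 - 72/49)*13 = -170/49*13 = -2210/49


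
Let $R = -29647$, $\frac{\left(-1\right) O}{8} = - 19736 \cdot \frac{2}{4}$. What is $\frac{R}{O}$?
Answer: $- \frac{29647}{78944} \approx -0.37554$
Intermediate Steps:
$O = 78944$ ($O = - 8 \left(- 19736 \cdot \frac{2}{4}\right) = - 8 \left(- 19736 \cdot 2 \cdot \frac{1}{4}\right) = - 8 \left(\left(-19736\right) \frac{1}{2}\right) = \left(-8\right) \left(-9868\right) = 78944$)
$\frac{R}{O} = - \frac{29647}{78944}$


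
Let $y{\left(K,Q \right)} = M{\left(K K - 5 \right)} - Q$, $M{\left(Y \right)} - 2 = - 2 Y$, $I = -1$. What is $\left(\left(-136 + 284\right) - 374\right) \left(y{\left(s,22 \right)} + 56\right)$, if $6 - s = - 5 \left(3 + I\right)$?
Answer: $105316$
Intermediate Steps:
$M{\left(Y \right)} = 2 - 2 Y$
$s = 16$ ($s = 6 - - 5 \left(3 - 1\right) = 6 - \left(-5\right) 2 = 6 - -10 = 6 + 10 = 16$)
$y{\left(K,Q \right)} = 12 - Q - 2 K^{2}$ ($y{\left(K,Q \right)} = \left(2 - 2 \left(K K - 5\right)\right) - Q = \left(2 - 2 \left(K^{2} - 5\right)\right) - Q = \left(2 - 2 \left(-5 + K^{2}\right)\right) - Q = \left(2 - \left(-10 + 2 K^{2}\right)\right) - Q = \left(12 - 2 K^{2}\right) - Q = 12 - Q - 2 K^{2}$)
$\left(\left(-136 + 284\right) - 374\right) \left(y{\left(s,22 \right)} + 56\right) = \left(\left(-136 + 284\right) - 374\right) \left(\left(12 - 22 - 2 \cdot 16^{2}\right) + 56\right) = \left(148 - 374\right) \left(\left(12 - 22 - 512\right) + 56\right) = - 226 \left(\left(12 - 22 - 512\right) + 56\right) = - 226 \left(-522 + 56\right) = \left(-226\right) \left(-466\right) = 105316$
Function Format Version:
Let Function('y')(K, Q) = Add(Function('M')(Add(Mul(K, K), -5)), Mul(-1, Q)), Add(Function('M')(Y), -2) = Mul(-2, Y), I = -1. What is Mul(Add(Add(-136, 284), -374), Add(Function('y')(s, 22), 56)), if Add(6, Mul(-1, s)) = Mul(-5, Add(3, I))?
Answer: 105316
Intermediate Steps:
Function('M')(Y) = Add(2, Mul(-2, Y))
s = 16 (s = Add(6, Mul(-1, Mul(-5, Add(3, -1)))) = Add(6, Mul(-1, Mul(-5, 2))) = Add(6, Mul(-1, -10)) = Add(6, 10) = 16)
Function('y')(K, Q) = Add(12, Mul(-1, Q), Mul(-2, Pow(K, 2))) (Function('y')(K, Q) = Add(Add(2, Mul(-2, Add(Mul(K, K), -5))), Mul(-1, Q)) = Add(Add(2, Mul(-2, Add(Pow(K, 2), -5))), Mul(-1, Q)) = Add(Add(2, Mul(-2, Add(-5, Pow(K, 2)))), Mul(-1, Q)) = Add(Add(2, Add(10, Mul(-2, Pow(K, 2)))), Mul(-1, Q)) = Add(Add(12, Mul(-2, Pow(K, 2))), Mul(-1, Q)) = Add(12, Mul(-1, Q), Mul(-2, Pow(K, 2))))
Mul(Add(Add(-136, 284), -374), Add(Function('y')(s, 22), 56)) = Mul(Add(Add(-136, 284), -374), Add(Add(12, Mul(-1, 22), Mul(-2, Pow(16, 2))), 56)) = Mul(Add(148, -374), Add(Add(12, -22, Mul(-2, 256)), 56)) = Mul(-226, Add(Add(12, -22, -512), 56)) = Mul(-226, Add(-522, 56)) = Mul(-226, -466) = 105316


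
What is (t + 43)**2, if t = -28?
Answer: 225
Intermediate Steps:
(t + 43)**2 = (-28 + 43)**2 = 15**2 = 225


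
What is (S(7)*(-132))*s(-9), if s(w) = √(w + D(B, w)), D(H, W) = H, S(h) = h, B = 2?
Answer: -924*I*√7 ≈ -2444.7*I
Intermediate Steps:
s(w) = √(2 + w) (s(w) = √(w + 2) = √(2 + w))
(S(7)*(-132))*s(-9) = (7*(-132))*√(2 - 9) = -924*I*√7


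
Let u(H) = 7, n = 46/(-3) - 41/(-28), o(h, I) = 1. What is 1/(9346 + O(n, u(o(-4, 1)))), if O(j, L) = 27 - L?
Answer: 1/9366 ≈ 0.00010677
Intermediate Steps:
n = -1165/84 (n = 46*(-1/3) - 41*(-1/28) = -46/3 + 41/28 = -1165/84 ≈ -13.869)
1/(9346 + O(n, u(o(-4, 1)))) = 1/(9346 + (27 - 1*7)) = 1/(9346 + (27 - 7)) = 1/(9346 + 20) = 1/9366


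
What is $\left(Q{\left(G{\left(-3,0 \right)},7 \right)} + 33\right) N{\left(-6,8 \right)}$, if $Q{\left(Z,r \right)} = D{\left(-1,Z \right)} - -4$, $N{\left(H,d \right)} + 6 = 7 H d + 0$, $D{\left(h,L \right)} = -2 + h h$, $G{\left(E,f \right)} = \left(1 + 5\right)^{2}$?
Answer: $-12312$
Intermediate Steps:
$G{\left(E,f \right)} = 36$ ($G{\left(E,f \right)} = 6^{2} = 36$)
$D{\left(h,L \right)} = -2 + h^{2}$
$N{\left(H,d \right)} = -6 + 7 H d$ ($N{\left(H,d \right)} = -6 + \left(7 H d + 0\right) = -6 + 7 H d$)
$Q{\left(Z,r \right)} = 3$ ($Q{\left(Z,r \right)} = \left(-2 + \left(-1\right)^{2}\right) - -4 = \left(-2 + 1\right) + 4 = -1 + 4 = 3$)
$\left(Q{\left(G{\left(-3,0 \right)},7 \right)} + 33\right) N{\left(-6,8 \right)} = \left(3 + 33\right) \left(-6 + 7 \left(-6\right) 8\right) = 36 \left(-6 - 336\right) = 36 \left(-342\right) = -12312$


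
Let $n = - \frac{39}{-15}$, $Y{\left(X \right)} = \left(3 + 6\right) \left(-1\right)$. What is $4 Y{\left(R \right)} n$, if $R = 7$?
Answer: $- \frac{468}{5} \approx -93.6$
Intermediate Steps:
$Y{\left(X \right)} = -9$ ($Y{\left(X \right)} = 9 \left(-1\right) = -9$)
$n = \frac{13}{5}$ ($n = \left(-39\right) \left(- \frac{1}{15}\right) = \frac{13}{5} \approx 2.6$)
$4 Y{\left(R \right)} n = 4 \left(-9\right) \frac{13}{5} = \left(-36\right) \frac{13}{5} = - \frac{468}{5}$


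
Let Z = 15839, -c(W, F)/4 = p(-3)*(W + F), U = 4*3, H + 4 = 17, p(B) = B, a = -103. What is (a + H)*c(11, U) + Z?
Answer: -9001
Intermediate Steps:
H = 13 (H = -4 + 17 = 13)
U = 12
c(W, F) = 12*F + 12*W (c(W, F) = -(-12)*(W + F) = -(-12)*(F + W) = -4*(-3*F - 3*W) = 12*F + 12*W)
(a + H)*c(11, U) + Z = (-103 + 13)*(12*12 + 12*11) + 15839 = -90*(144 + 132) + 15839 = -90*276 + 15839 = -24840 + 15839 = -9001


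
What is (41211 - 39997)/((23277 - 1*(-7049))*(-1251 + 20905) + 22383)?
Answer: 1214/596049587 ≈ 2.0367e-6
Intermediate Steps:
(41211 - 39997)/((23277 - 1*(-7049))*(-1251 + 20905) + 22383) = 1214/((23277 + 7049)*19654 + 22383) = 1214/(30326*19654 + 22383) = 1214/(596027204 + 22383) = 1214/596049587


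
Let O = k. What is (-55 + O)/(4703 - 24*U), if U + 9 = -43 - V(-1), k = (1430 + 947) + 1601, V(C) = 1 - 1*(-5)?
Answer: 3923/6095 ≈ 0.64364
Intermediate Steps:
V(C) = 6 (V(C) = 1 + 5 = 6)
k = 3978 (k = 2377 + 1601 = 3978)
O = 3978
U = -58 (U = -9 + (-43 - 1*6) = -9 + (-43 - 6) = -9 - 49 = -58)
(-55 + O)/(4703 - 24*U) = (-55 + 3978)/(4703 - 24*(-58)) = 3923/(4703 + 1392) = 3923/6095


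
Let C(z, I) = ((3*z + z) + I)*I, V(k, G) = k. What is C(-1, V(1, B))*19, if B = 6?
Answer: -57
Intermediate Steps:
C(z, I) = I*(I + 4*z) (C(z, I) = (4*z + I)*I = (I + 4*z)*I = I*(I + 4*z))
C(-1, V(1, B))*19 = (1*(1 + 4*(-1)))*19 = (1*(1 - 4))*19 = (1*(-3))*19 = -3*19 = -57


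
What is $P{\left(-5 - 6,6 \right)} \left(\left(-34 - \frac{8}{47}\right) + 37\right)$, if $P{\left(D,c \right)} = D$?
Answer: $- \frac{1463}{47} \approx -31.128$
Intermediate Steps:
$P{\left(-5 - 6,6 \right)} \left(\left(-34 - \frac{8}{47}\right) + 37\right) = \left(-5 - 6\right) \left(\left(-34 - \frac{8}{47}\right) + 37\right) = - 11 \left(\left(-34 - \frac{8}{47}\right) + 37\right) = - 11 \left(- \frac{1606}{47} + 37\right) = \left(-11\right) \frac{133}{47} = - \frac{1463}{47}$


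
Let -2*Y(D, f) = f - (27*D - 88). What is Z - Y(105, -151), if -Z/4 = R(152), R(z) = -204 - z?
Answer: -25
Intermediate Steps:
Y(D, f) = -44 - f/2 + 27*D/2 (Y(D, f) = -(f - (27*D - 88))/2 = -(f - (-88 + 27*D))/2 = -(f + (88 - 27*D))/2 = -(88 + f - 27*D)/2 = -44 - f/2 + 27*D/2)
Z = 1424 (Z = -4*(-204 - 1*152) = -4*(-204 - 152) = -4*(-356) = 1424)
Z - Y(105, -151) = 1424 - (-44 - ½*(-151) + (27/2)*105) = 1424 - (-44 + 151/2 + 2835/2) = 1424 - 1*1449 = 1424 - 1449 = -25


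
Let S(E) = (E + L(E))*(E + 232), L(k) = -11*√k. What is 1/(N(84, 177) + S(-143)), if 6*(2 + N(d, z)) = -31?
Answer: -458430/10771778293 + 35244*I*√143/10771778293 ≈ -4.2558e-5 + 3.9126e-5*I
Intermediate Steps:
N(d, z) = -43/6 (N(d, z) = -2 + (⅙)*(-31) = -2 - 31/6 = -43/6)
S(E) = (232 + E)*(E - 11*√E) (S(E) = (E - 11*√E)*(E + 232) = (E - 11*√E)*(232 + E) = (232 + E)*(E - 11*√E))
1/(N(84, 177) + S(-143)) = 1/(-43/6 + ((-143)² - 2552*I*√143 - (-1573)*I*√143 + 232*(-143))) = 1/(-43/6 + (20449 - 2552*I*√143 - (-1573)*I*√143 - 33176)) = 1/(-43/6 + (20449 - 2552*I*√143 + 1573*I*√143 - 33176)) = 1/(-43/6 + (-12727 - 979*I*√143)) = 1/(-76405/6 - 979*I*√143)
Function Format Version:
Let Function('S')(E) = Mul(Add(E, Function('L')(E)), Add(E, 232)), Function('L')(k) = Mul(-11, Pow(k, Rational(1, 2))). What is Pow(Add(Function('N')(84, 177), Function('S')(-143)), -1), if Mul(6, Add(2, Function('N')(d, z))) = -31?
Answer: Add(Rational(-458430, 10771778293), Mul(Rational(35244, 10771778293), I, Pow(143, Rational(1, 2)))) ≈ Add(-4.2558e-5, Mul(3.9126e-5, I))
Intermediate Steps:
Function('N')(d, z) = Rational(-43, 6) (Function('N')(d, z) = Add(-2, Mul(Rational(1, 6), -31)) = Add(-2, Rational(-31, 6)) = Rational(-43, 6))
Function('S')(E) = Mul(Add(232, E), Add(E, Mul(-11, Pow(E, Rational(1, 2))))) (Function('S')(E) = Mul(Add(E, Mul(-11, Pow(E, Rational(1, 2)))), Add(E, 232)) = Mul(Add(E, Mul(-11, Pow(E, Rational(1, 2)))), Add(232, E)) = Mul(Add(232, E), Add(E, Mul(-11, Pow(E, Rational(1, 2))))))
Pow(Add(Function('N')(84, 177), Function('S')(-143)), -1) = Pow(Add(Rational(-43, 6), Add(Pow(-143, 2), Mul(-2552, Pow(-143, Rational(1, 2))), Mul(-11, Pow(-143, Rational(3, 2))), Mul(232, -143))), -1) = Pow(Add(Rational(-43, 6), Add(20449, Mul(-2552, Mul(I, Pow(143, Rational(1, 2)))), Mul(-11, Mul(-143, I, Pow(143, Rational(1, 2)))), -33176)), -1) = Pow(Add(Rational(-43, 6), Add(20449, Mul(-2552, I, Pow(143, Rational(1, 2))), Mul(1573, I, Pow(143, Rational(1, 2))), -33176)), -1) = Pow(Add(Rational(-43, 6), Add(-12727, Mul(-979, I, Pow(143, Rational(1, 2))))), -1) = Pow(Add(Rational(-76405, 6), Mul(-979, I, Pow(143, Rational(1, 2)))), -1)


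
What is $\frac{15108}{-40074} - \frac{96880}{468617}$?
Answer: $- \frac{1827039126}{3129892943} \approx -0.58374$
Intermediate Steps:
$\frac{15108}{-40074} - \frac{96880}{468617} = 15108 \left(- \frac{1}{40074}\right) - \frac{96880}{468617} = - \frac{2518}{6679} - \frac{96880}{468617} = - \frac{1827039126}{3129892943}$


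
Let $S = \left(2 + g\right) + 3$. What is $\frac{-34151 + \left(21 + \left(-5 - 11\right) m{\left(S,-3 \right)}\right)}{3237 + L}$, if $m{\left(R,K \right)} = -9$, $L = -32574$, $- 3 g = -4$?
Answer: $\frac{33986}{29337} \approx 1.1585$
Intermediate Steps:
$g = \frac{4}{3}$ ($g = \left(- \frac{1}{3}\right) \left(-4\right) = \frac{4}{3} \approx 1.3333$)
$S = \frac{19}{3}$ ($S = \left(2 + \frac{4}{3}\right) + 3 = \frac{10}{3} + 3 = \frac{19}{3} \approx 6.3333$)
$\frac{-34151 + \left(21 + \left(-5 - 11\right) m{\left(S,-3 \right)}\right)}{3237 + L} = \frac{-34151 + \left(21 + \left(-5 - 11\right) \left(-9\right)\right)}{3237 - 32574} = \frac{-34151 + \left(21 + \left(-5 - 11\right) \left(-9\right)\right)}{-29337} = \left(-34151 + \left(21 - -144\right)\right) \left(- \frac{1}{29337}\right) = \left(-34151 + \left(21 + 144\right)\right) \left(- \frac{1}{29337}\right) = \left(-34151 + 165\right) \left(- \frac{1}{29337}\right) = \left(-33986\right) \left(- \frac{1}{29337}\right) = \frac{33986}{29337}$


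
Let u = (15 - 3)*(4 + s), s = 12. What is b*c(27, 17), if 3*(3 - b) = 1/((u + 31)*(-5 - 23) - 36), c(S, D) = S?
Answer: 508689/6280 ≈ 81.001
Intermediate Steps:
u = 192 (u = (15 - 3)*(4 + 12) = 12*16 = 192)
b = 56521/18840 (b = 3 - 1/(3*((192 + 31)*(-5 - 23) - 36)) = 3 - 1/(3*(223*(-28) - 36)) = 3 - 1/(3*(-6244 - 36)) = 3 - ⅓/(-6280) = 3 - ⅓*(-1/6280) = 3 + 1/18840 = 56521/18840 ≈ 3.0001)
b*c(27, 17) = (56521/18840)*27 = 508689/6280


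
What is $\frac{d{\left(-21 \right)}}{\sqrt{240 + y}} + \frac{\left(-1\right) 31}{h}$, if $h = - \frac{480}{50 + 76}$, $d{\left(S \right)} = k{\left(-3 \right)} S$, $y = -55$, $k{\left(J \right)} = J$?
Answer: $\frac{651}{80} + \frac{63 \sqrt{185}}{185} \approx 12.769$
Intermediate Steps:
$d{\left(S \right)} = - 3 S$
$h = - \frac{80}{21}$ ($h = - \frac{480}{126} = \left(-480\right) \frac{1}{126} = - \frac{80}{21} \approx -3.8095$)
$\frac{d{\left(-21 \right)}}{\sqrt{240 + y}} + \frac{\left(-1\right) 31}{h} = \frac{\left(-3\right) \left(-21\right)}{\sqrt{240 - 55}} + \frac{\left(-1\right) 31}{- \frac{80}{21}} = \frac{63}{\sqrt{185}} - - \frac{651}{80} = 63 \frac{\sqrt{185}}{185} + \frac{651}{80} = \frac{63 \sqrt{185}}{185} + \frac{651}{80} = \frac{651}{80} + \frac{63 \sqrt{185}}{185}$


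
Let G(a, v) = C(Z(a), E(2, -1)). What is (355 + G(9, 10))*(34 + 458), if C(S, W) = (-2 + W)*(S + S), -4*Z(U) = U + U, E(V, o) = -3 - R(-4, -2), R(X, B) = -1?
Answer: 192372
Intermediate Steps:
E(V, o) = -2 (E(V, o) = -3 - 1*(-1) = -3 + 1 = -2)
Z(U) = -U/2 (Z(U) = -(U + U)/4 = -U/2)
C(S, W) = 2*S*(-2 + W) (C(S, W) = (-2 + W)*(2*S) = 2*S*(-2 + W))
G(a, v) = 4*a (G(a, v) = 2*(-a/2)*(-2 - 2) = 2*(-a/2)*(-4) = 4*a)
(355 + G(9, 10))*(34 + 458) = (355 + 4*9)*(34 + 458) = (355 + 36)*492 = 391*492 = 192372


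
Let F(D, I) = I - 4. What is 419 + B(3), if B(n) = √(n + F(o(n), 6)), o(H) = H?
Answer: 419 + √5 ≈ 421.24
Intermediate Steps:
F(D, I) = -4 + I
B(n) = √(2 + n) (B(n) = √(n + (-4 + 6)) = √(n + 2) = √(2 + n))
419 + B(3) = 419 + √(2 + 3) = 419 + √5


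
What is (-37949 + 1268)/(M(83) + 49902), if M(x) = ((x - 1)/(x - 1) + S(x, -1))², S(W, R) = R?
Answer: -12227/16634 ≈ -0.73506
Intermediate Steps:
M(x) = 0 (M(x) = ((x - 1)/(x - 1) - 1)² = ((-1 + x)/(-1 + x) - 1)² = (1 - 1)² = 0² = 0)
(-37949 + 1268)/(M(83) + 49902) = (-37949 + 1268)/(0 + 49902) = -36681/49902 = -36681*1/49902 = -12227/16634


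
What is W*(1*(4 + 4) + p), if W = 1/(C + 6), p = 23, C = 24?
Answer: 31/30 ≈ 1.0333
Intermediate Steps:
W = 1/30 (W = 1/(24 + 6) = 1/30 ≈ 0.033333)
W*(1*(4 + 4) + p) = (1*(4 + 4) + 23)/30 = (1*8 + 23)/30 = (8 + 23)/30 = (1/30)*31 = 31/30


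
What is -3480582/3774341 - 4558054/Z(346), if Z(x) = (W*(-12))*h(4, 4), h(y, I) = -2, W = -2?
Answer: 8601741512239/90584184 ≈ 94959.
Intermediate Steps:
Z(x) = -48 (Z(x) = -2*(-12)*(-2) = 24*(-2) = -48)
-3480582/3774341 - 4558054/Z(346) = -3480582/3774341 - 4558054/(-48) = -3480582*1/3774341 - 4558054*(-1/48) = -3480582/3774341 + 2279027/24 = 8601741512239/90584184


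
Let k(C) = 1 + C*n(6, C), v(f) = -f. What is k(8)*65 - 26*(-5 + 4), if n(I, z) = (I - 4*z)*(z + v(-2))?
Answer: -135109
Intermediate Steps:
n(I, z) = (2 + z)*(I - 4*z) (n(I, z) = (I - 4*z)*(z - 1*(-2)) = (I - 4*z)*(z + 2) = (I - 4*z)*(2 + z) = (2 + z)*(I - 4*z))
k(C) = 1 + C*(12 - 4*C² - 2*C) (k(C) = 1 + C*(-8*C - 4*C² + 2*6 + 6*C) = 1 + C*(-8*C - 4*C² + 12 + 6*C) = 1 + C*(12 - 4*C² - 2*C))
k(8)*65 - 26*(-5 + 4) = (1 - 2*8*(-6 + 8 + 2*8²))*65 - 26*(-5 + 4) = (1 - 2*8*(-6 + 8 + 2*64))*65 - 26*(-1) = (1 - 2*8*(-6 + 8 + 128))*65 + 26 = (1 - 2*8*130)*65 + 26 = (1 - 2080)*65 + 26 = -2079*65 + 26 = -135135 + 26 = -135109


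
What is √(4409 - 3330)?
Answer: √1079 ≈ 32.848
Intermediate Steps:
√(4409 - 3330) = √1079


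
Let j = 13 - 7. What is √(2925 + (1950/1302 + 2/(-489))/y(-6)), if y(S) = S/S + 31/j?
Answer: √5010256447449239/1308727 ≈ 54.086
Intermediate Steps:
j = 6
y(S) = 37/6 (y(S) = S/S + 31/6 = 1 + 31*(⅙) = 1 + 31/6 = 37/6)
√(2925 + (1950/1302 + 2/(-489))/y(-6)) = √(2925 + (1950/1302 + 2/(-489))/(37/6)) = √(2925 + (1950*(1/1302) + 2*(-1/489))*(6/37)) = √(2925 + (325/217 - 2/489)*(6/37)) = √(2925 + (158491/106113)*(6/37)) = √(2925 + 316982/1308727) = √(3828343457/1308727) = √5010256447449239/1308727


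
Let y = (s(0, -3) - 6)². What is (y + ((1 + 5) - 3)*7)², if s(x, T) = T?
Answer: 10404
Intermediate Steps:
y = 81 (y = (-3 - 6)² = (-9)² = 81)
(y + ((1 + 5) - 3)*7)² = (81 + ((1 + 5) - 3)*7)² = (81 + (6 - 3)*7)² = (81 + 3*7)² = (81 + 21)² = 102² = 10404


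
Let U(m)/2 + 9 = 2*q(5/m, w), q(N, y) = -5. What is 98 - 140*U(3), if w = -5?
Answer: 5418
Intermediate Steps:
U(m) = -38 (U(m) = -18 + 2*(2*(-5)) = -18 + 2*(-10) = -18 - 20 = -38)
98 - 140*U(3) = 98 - 140*(-38) = 98 + 5320 = 5418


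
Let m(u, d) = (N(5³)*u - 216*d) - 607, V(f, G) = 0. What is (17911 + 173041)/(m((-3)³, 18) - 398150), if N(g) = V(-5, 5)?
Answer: -190952/402645 ≈ -0.47424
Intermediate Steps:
N(g) = 0
m(u, d) = -607 - 216*d (m(u, d) = (0*u - 216*d) - 607 = (0 - 216*d) - 607 = -216*d - 607 = -607 - 216*d)
(17911 + 173041)/(m((-3)³, 18) - 398150) = (17911 + 173041)/((-607 - 216*18) - 398150) = 190952/((-607 - 3888) - 398150) = 190952/(-4495 - 398150) = 190952/(-402645) = 190952*(-1/402645) = -190952/402645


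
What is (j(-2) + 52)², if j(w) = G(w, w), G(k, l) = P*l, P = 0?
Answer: 2704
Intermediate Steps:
G(k, l) = 0 (G(k, l) = 0*l = 0)
j(w) = 0
(j(-2) + 52)² = (0 + 52)² = 52² = 2704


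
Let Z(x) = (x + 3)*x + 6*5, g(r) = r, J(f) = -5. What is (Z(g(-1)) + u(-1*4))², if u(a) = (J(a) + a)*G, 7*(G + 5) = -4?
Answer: 299209/49 ≈ 6106.3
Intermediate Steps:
G = -39/7 (G = -5 + (⅐)*(-4) = -5 - 4/7 = -39/7 ≈ -5.5714)
Z(x) = 30 + x*(3 + x) (Z(x) = (3 + x)*x + 30 = x*(3 + x) + 30 = 30 + x*(3 + x))
u(a) = 195/7 - 39*a/7 (u(a) = (-5 + a)*(-39/7) = 195/7 - 39*a/7)
(Z(g(-1)) + u(-1*4))² = ((30 + (-1)² + 3*(-1)) + (195/7 - (-39)*4/7))² = ((30 + 1 - 3) + (195/7 - 39/7*(-4)))² = (28 + (195/7 + 156/7))² = (28 + 351/7)² = (547/7)² = 299209/49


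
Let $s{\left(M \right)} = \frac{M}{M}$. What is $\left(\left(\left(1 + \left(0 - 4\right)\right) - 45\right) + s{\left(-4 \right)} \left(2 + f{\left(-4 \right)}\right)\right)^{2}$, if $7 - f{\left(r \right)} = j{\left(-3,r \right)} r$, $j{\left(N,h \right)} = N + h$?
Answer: $4489$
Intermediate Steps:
$s{\left(M \right)} = 1$
$f{\left(r \right)} = 7 - r \left(-3 + r\right)$ ($f{\left(r \right)} = 7 - \left(-3 + r\right) r = 7 - r \left(-3 + r\right)$)
$\left(\left(\left(1 + \left(0 - 4\right)\right) - 45\right) + s{\left(-4 \right)} \left(2 + f{\left(-4 \right)}\right)\right)^{2} = \left(\left(\left(1 + \left(0 - 4\right)\right) - 45\right) + 1 \left(2 + \left(7 - - 4 \left(-3 - 4\right)\right)\right)\right)^{2} = \left(\left(\left(1 - 4\right) - 45\right) + 1 \left(2 + \left(7 - \left(-4\right) \left(-7\right)\right)\right)\right)^{2} = \left(\left(-3 - 45\right) + 1 \left(2 + \left(7 - 28\right)\right)\right)^{2} = \left(-48 + 1 \left(2 - 21\right)\right)^{2} = \left(-48 + 1 \left(-19\right)\right)^{2} = \left(-48 - 19\right)^{2} = \left(-67\right)^{2} = 4489$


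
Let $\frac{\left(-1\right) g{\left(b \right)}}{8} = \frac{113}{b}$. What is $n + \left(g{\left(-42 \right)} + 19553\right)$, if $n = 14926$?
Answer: $\frac{724511}{21} \approx 34501.0$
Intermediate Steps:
$g{\left(b \right)} = - \frac{904}{b}$ ($g{\left(b \right)} = - 8 \frac{113}{b} = - \frac{904}{b}$)
$n + \left(g{\left(-42 \right)} + 19553\right) = 14926 + \left(- \frac{904}{-42} + 19553\right) = 14926 + \left(\left(-904\right) \left(- \frac{1}{42}\right) + 19553\right) = 14926 + \left(\frac{452}{21} + 19553\right) = 14926 + \frac{411065}{21} = \frac{724511}{21}$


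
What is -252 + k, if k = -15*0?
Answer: -252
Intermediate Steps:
k = 0
-252 + k = -252 + 0 = -252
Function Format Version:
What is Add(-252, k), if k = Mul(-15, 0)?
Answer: -252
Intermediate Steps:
k = 0
Add(-252, k) = Add(-252, 0) = -252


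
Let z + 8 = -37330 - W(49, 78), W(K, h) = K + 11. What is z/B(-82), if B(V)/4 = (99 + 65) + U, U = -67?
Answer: -18699/194 ≈ -96.387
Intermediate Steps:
B(V) = 388 (B(V) = 4*((99 + 65) - 67) = 4*(164 - 67) = 4*97 = 388)
W(K, h) = 11 + K
z = -37398 (z = -8 + (-37330 - (11 + 49)) = -8 + (-37330 - 1*60) = -8 + (-37330 - 60) = -8 - 37390 = -37398)
z/B(-82) = -37398/388 = -37398*1/388 = -18699/194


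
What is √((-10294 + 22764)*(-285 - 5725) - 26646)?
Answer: I*√74971346 ≈ 8658.6*I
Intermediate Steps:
√((-10294 + 22764)*(-285 - 5725) - 26646) = √(12470*(-6010) - 26646) = √(-74944700 - 26646) = √(-74971346) = I*√74971346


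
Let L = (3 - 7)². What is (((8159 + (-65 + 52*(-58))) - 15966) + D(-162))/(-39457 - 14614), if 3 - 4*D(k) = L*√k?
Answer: 43549/216284 + 36*I*√2/54071 ≈ 0.20135 + 0.00094157*I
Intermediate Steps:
L = 16 (L = (-4)² = 16)
D(k) = ¾ - 4*√k
(((8159 + (-65 + 52*(-58))) - 15966) + D(-162))/(-39457 - 14614) = (((8159 + (-65 + 52*(-58))) - 15966) + (¾ - 36*I*√2))/(-39457 - 14614) = (((8159 + (-65 - 3016)) - 15966) + (¾ - 36*I*√2))/(-54071) = (((8159 - 3081) - 15966) + (¾ - 36*I*√2))*(-1/54071) = ((5078 - 15966) + (¾ - 36*I*√2))*(-1/54071) = (-10888 + (¾ - 36*I*√2))*(-1/54071) = (-43549/4 - 36*I*√2)*(-1/54071) = 43549/216284 + 36*I*√2/54071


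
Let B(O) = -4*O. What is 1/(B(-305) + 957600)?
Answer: 1/958820 ≈ 1.0429e-6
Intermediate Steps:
1/(B(-305) + 957600) = 1/(-4*(-305) + 957600) = 1/(1220 + 957600) = 1/958820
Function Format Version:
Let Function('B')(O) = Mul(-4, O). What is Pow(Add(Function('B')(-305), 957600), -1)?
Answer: Rational(1, 958820) ≈ 1.0429e-6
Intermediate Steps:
Pow(Add(Function('B')(-305), 957600), -1) = Pow(Add(Mul(-4, -305), 957600), -1) = Pow(Add(1220, 957600), -1) = Pow(958820, -1) = Rational(1, 958820)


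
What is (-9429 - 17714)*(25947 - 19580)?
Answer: -172819481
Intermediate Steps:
(-9429 - 17714)*(25947 - 19580) = -27143*6367 = -172819481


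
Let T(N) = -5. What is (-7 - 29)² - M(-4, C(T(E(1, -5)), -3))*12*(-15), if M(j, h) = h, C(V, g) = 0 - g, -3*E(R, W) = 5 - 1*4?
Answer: 1836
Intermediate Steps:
E(R, W) = -⅓ (E(R, W) = -(5 - 1*4)/3 = -(5 - 4)/3 = -⅓*1 = -⅓)
C(V, g) = -g
(-7 - 29)² - M(-4, C(T(E(1, -5)), -3))*12*(-15) = (-7 - 29)² - -1*(-3)*12*(-15) = (-36)² - 3*12*(-15) = 1296 - 36*(-15) = 1296 - 1*(-540) = 1296 + 540 = 1836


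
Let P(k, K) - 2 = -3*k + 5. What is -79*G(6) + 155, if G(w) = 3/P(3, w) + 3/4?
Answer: 857/4 ≈ 214.25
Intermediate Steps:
P(k, K) = 7 - 3*k (P(k, K) = 2 + (-3*k + 5) = 2 + (5 - 3*k) = 7 - 3*k)
G(w) = -3/4 (G(w) = 3/(7 - 3*3) + 3/4 = 3/(7 - 9) + 3*(1/4) = 3/(-2) + 3/4 = 3*(-1/2) + 3/4 = -3/2 + 3/4 = -3/4)
-79*G(6) + 155 = -79*(-3/4) + 155 = 237/4 + 155 = 857/4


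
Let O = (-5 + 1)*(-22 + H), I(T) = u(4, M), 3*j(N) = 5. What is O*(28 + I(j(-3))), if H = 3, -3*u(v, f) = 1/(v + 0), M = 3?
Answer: 6365/3 ≈ 2121.7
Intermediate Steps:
j(N) = 5/3 (j(N) = (1/3)*5 = 5/3)
u(v, f) = -1/(3*v) (u(v, f) = -1/(3*(v + 0)) = -1/(3*v))
I(T) = -1/12 (I(T) = -1/3/4 = -1/3*1/4 = -1/12)
O = 76 (O = (-5 + 1)*(-22 + 3) = -4*(-19) = 76)
O*(28 + I(j(-3))) = 76*(28 - 1/12) = 76*(335/12) = 6365/3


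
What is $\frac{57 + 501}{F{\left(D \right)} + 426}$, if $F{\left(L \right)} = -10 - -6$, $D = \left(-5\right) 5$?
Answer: $\frac{279}{211} \approx 1.3223$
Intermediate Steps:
$D = -25$
$F{\left(L \right)} = -4$ ($F{\left(L \right)} = -10 + 6 = -4$)
$\frac{57 + 501}{F{\left(D \right)} + 426} = \frac{57 + 501}{-4 + 426} = \frac{558}{422} = 558 \cdot \frac{1}{422} = \frac{279}{211}$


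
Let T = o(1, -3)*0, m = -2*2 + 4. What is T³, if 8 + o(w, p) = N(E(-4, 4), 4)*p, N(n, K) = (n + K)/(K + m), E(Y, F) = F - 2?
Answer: 0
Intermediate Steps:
m = 0 (m = -4 + 4 = 0)
E(Y, F) = -2 + F
N(n, K) = (K + n)/K (N(n, K) = (n + K)/(K + 0) = (K + n)/K)
o(w, p) = -8 + 3*p/2 (o(w, p) = -8 + ((4 + (-2 + 4))/4)*p = -8 + ((4 + 2)/4)*p = -8 + ((¼)*6)*p = -8 + 3*p/2)
T = 0 (T = (-8 + (3/2)*(-3))*0 = (-8 - 9/2)*0 = -25/2*0 = 0)
T³ = 0³ = 0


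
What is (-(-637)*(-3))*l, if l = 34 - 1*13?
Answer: -40131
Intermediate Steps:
l = 21 (l = 34 - 13 = 21)
(-(-637)*(-3))*l = -(-637)*(-3)*21 = -91*21*21 = -1911*21 = -40131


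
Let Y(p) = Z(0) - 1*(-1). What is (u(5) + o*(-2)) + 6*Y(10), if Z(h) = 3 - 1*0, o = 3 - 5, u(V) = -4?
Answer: 24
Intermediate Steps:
o = -2
Z(h) = 3 (Z(h) = 3 + 0 = 3)
Y(p) = 4 (Y(p) = 3 - 1*(-1) = 3 + 1 = 4)
(u(5) + o*(-2)) + 6*Y(10) = (-4 - 2*(-2)) + 6*4 = (-4 + 4) + 24 = 0 + 24 = 24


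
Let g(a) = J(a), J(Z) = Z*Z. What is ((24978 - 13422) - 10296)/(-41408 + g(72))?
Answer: -315/9056 ≈ -0.034784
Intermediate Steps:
J(Z) = Z**2
g(a) = a**2
((24978 - 13422) - 10296)/(-41408 + g(72)) = ((24978 - 13422) - 10296)/(-41408 + 72**2) = (11556 - 10296)/(-41408 + 5184) = 1260/(-36224) = 1260*(-1/36224) = -315/9056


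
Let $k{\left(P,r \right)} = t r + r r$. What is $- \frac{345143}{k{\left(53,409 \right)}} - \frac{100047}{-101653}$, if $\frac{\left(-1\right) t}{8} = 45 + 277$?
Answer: $\frac{123756777620}{90095358859} \approx 1.3736$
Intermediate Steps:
$t = -2576$ ($t = - 8 \left(45 + 277\right) = \left(-8\right) 322 = -2576$)
$k{\left(P,r \right)} = r^{2} - 2576 r$ ($k{\left(P,r \right)} = - 2576 r + r r = - 2576 r + r^{2} = r^{2} - 2576 r$)
$- \frac{345143}{k{\left(53,409 \right)}} - \frac{100047}{-101653} = - \frac{345143}{409 \left(-2576 + 409\right)} - \frac{100047}{-101653} = - \frac{345143}{409 \left(-2167\right)} - - \frac{100047}{101653} = - \frac{345143}{-886303} + \frac{100047}{101653} = \left(-345143\right) \left(- \frac{1}{886303}\right) + \frac{100047}{101653} = \frac{345143}{886303} + \frac{100047}{101653} = \frac{123756777620}{90095358859}$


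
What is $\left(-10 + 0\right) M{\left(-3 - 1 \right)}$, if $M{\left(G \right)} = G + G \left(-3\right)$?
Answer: $-80$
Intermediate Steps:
$M{\left(G \right)} = - 2 G$ ($M{\left(G \right)} = G - 3 G = - 2 G$)
$\left(-10 + 0\right) M{\left(-3 - 1 \right)} = \left(-10 + 0\right) \left(- 2 \left(-3 - 1\right)\right) = - 10 \left(\left(-2\right) \left(-4\right)\right) = \left(-10\right) 8 = -80$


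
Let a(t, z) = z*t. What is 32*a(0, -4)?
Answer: 0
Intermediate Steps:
a(t, z) = t*z
32*a(0, -4) = 32*(0*(-4)) = 32*0 = 0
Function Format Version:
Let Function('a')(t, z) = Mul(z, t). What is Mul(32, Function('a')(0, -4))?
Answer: 0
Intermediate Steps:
Function('a')(t, z) = Mul(t, z)
Mul(32, Function('a')(0, -4)) = Mul(32, Mul(0, -4)) = Mul(32, 0) = 0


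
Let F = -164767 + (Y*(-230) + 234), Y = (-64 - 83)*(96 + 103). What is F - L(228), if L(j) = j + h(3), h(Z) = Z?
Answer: 6563426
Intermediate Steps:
Y = -29253 (Y = -147*199 = -29253)
L(j) = 3 + j (L(j) = j + 3 = 3 + j)
F = 6563657 (F = -164767 + (-29253*(-230) + 234) = -164767 + (6728190 + 234) = -164767 + 6728424 = 6563657)
F - L(228) = 6563657 - (3 + 228) = 6563657 - 1*231 = 6563657 - 231 = 6563426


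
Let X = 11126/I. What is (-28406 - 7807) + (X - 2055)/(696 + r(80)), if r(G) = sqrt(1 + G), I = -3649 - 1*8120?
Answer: -300488708306/8297145 ≈ -36216.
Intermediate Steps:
I = -11769 (I = -3649 - 8120 = -11769)
X = -11126/11769 (X = 11126/(-11769) = 11126*(-1/11769) = -11126/11769 ≈ -0.94536)
(-28406 - 7807) + (X - 2055)/(696 + r(80)) = (-28406 - 7807) + (-11126/11769 - 2055)/(696 + sqrt(1 + 80)) = -36213 - 24196421/(11769*(696 + sqrt(81))) = -36213 - 24196421/(11769*(696 + 9)) = -36213 - 24196421/11769/705 = -36213 - 24196421/11769*1/705 = -36213 - 24196421/8297145 = -300488708306/8297145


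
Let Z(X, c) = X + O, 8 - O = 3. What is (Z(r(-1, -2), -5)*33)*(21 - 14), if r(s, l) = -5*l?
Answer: 3465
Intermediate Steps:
O = 5 (O = 8 - 1*3 = 8 - 3 = 5)
Z(X, c) = 5 + X (Z(X, c) = X + 5 = 5 + X)
(Z(r(-1, -2), -5)*33)*(21 - 14) = ((5 - 5*(-2))*33)*(21 - 14) = ((5 + 10)*33)*7 = (15*33)*7 = 495*7 = 3465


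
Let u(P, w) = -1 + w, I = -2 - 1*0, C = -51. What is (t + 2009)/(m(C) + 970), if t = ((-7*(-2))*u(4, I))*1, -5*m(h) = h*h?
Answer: 9835/2249 ≈ 4.3731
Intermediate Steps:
I = -2 (I = -2 + 0 = -2)
m(h) = -h**2/5 (m(h) = -h*h/5 = -h**2/5)
t = -42 (t = ((-7*(-2))*(-1 - 2))*1 = (14*(-3))*1 = -42*1 = -42)
(t + 2009)/(m(C) + 970) = (-42 + 2009)/(-1/5*(-51)**2 + 970) = 1967/(-1/5*2601 + 970) = 1967/(-2601/5 + 970) = 1967/(2249/5) = 1967*(5/2249) = 9835/2249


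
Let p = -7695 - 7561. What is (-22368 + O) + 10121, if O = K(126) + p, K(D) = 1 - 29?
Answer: -27531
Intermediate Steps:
K(D) = -28
p = -15256
O = -15284 (O = -28 - 15256 = -15284)
(-22368 + O) + 10121 = (-22368 - 15284) + 10121 = -37652 + 10121 = -27531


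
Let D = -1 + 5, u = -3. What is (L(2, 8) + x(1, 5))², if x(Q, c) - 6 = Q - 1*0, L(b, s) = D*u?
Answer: 25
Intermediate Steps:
D = 4
L(b, s) = -12 (L(b, s) = 4*(-3) = -12)
x(Q, c) = 6 + Q (x(Q, c) = 6 + (Q - 1*0) = 6 + (Q + 0) = 6 + Q)
(L(2, 8) + x(1, 5))² = (-12 + (6 + 1))² = (-12 + 7)² = (-5)² = 25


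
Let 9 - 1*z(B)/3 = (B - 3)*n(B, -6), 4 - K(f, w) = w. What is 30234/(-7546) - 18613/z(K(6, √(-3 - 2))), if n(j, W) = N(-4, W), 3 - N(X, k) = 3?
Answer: -70635008/101871 ≈ -693.38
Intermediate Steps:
N(X, k) = 0 (N(X, k) = 3 - 1*3 = 3 - 3 = 0)
K(f, w) = 4 - w
n(j, W) = 0
z(B) = 27 (z(B) = 27 - 3*(B - 3)*0 = 27 - 3*(-3 + B)*0 = 27 - 3*0 = 27 + 0 = 27)
30234/(-7546) - 18613/z(K(6, √(-3 - 2))) = 30234/(-7546) - 18613/27 = 30234*(-1/7546) - 18613*1/27 = -15117/3773 - 18613/27 = -70635008/101871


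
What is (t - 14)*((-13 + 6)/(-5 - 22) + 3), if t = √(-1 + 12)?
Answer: -1232/27 + 88*√11/27 ≈ -34.820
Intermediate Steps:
t = √11 ≈ 3.3166
(t - 14)*((-13 + 6)/(-5 - 22) + 3) = (√11 - 14)*((-13 + 6)/(-5 - 22) + 3) = (-14 + √11)*(-7/(-27) + 3) = (-14 + √11)*(-7*(-1/27) + 3) = (-14 + √11)*(7/27 + 3) = (-14 + √11)*(88/27) = -1232/27 + 88*√11/27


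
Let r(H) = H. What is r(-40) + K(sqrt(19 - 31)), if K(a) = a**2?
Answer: -52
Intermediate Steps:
r(-40) + K(sqrt(19 - 31)) = -40 + (sqrt(19 - 31))**2 = -40 + (sqrt(-12))**2 = -40 + (2*I*sqrt(3))**2 = -40 - 12 = -52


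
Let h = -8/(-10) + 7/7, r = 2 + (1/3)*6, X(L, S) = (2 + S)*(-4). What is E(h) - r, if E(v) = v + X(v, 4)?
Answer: -131/5 ≈ -26.200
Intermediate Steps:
X(L, S) = -8 - 4*S
r = 4 (r = 2 + (1*(⅓))*6 = 2 + (⅓)*6 = 2 + 2 = 4)
h = 9/5 (h = -8*(-⅒) + 7*(⅐) = ⅘ + 1 = 9/5 ≈ 1.8000)
E(v) = -24 + v (E(v) = v + (-8 - 4*4) = v + (-8 - 16) = v - 24 = -24 + v)
E(h) - r = (-24 + 9/5) - 1*4 = -111/5 - 4 = -131/5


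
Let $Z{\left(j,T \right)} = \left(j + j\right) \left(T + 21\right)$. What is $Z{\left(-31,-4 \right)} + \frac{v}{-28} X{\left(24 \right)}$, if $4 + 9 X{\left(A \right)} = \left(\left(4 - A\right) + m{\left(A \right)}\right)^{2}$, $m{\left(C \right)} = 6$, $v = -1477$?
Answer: $\frac{214}{3} \approx 71.333$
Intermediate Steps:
$X{\left(A \right)} = - \frac{4}{9} + \frac{\left(10 - A\right)^{2}}{9}$ ($X{\left(A \right)} = - \frac{4}{9} + \frac{\left(\left(4 - A\right) + 6\right)^{2}}{9} = - \frac{4}{9} + \frac{\left(10 - A\right)^{2}}{9}$)
$Z{\left(j,T \right)} = 2 j \left(21 + T\right)$
$Z{\left(-31,-4 \right)} + \frac{v}{-28} X{\left(24 \right)} = 2 \left(-31\right) \left(21 - 4\right) + - \frac{1477}{-28} \left(- \frac{4}{9} + \frac{\left(10 - 24\right)^{2}}{9}\right) = 2 \left(-31\right) 17 + \left(-1477\right) \left(- \frac{1}{28}\right) \left(- \frac{4}{9} + \frac{\left(10 - 24\right)^{2}}{9}\right) = -1054 + \frac{211 \left(- \frac{4}{9} + \frac{\left(-14\right)^{2}}{9}\right)}{4} = -1054 + \frac{211 \left(- \frac{4}{9} + \frac{1}{9} \cdot 196\right)}{4} = -1054 + \frac{211 \left(- \frac{4}{9} + \frac{196}{9}\right)}{4} = -1054 + \frac{211}{4} \cdot \frac{64}{3} = -1054 + \frac{3376}{3} = \frac{214}{3}$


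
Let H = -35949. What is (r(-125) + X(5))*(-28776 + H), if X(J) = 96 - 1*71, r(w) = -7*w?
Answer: -58252500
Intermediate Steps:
X(J) = 25 (X(J) = 96 - 71 = 25)
(r(-125) + X(5))*(-28776 + H) = (-7*(-125) + 25)*(-28776 - 35949) = (875 + 25)*(-64725) = 900*(-64725) = -58252500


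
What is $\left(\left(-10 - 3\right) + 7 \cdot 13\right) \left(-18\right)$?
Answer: $-1404$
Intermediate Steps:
$\left(\left(-10 - 3\right) + 7 \cdot 13\right) \left(-18\right) = \left(\left(-10 - 3\right) + 91\right) \left(-18\right) = \left(-13 + 91\right) \left(-18\right) = 78 \left(-18\right) = -1404$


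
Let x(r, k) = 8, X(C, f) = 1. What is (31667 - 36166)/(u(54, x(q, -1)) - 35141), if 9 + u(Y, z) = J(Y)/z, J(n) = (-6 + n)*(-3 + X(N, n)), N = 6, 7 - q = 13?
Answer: 4499/35162 ≈ 0.12795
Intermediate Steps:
q = -6 (q = 7 - 1*13 = 7 - 13 = -6)
J(n) = 12 - 2*n (J(n) = (-6 + n)*(-3 + 1) = (-6 + n)*(-2) = 12 - 2*n)
u(Y, z) = -9 + (12 - 2*Y)/z
(31667 - 36166)/(u(54, x(q, -1)) - 35141) = (31667 - 36166)/((12 - 9*8 - 2*54)/8 - 35141) = -4499/((12 - 72 - 108)/8 - 35141) = -4499/((⅛)*(-168) - 35141) = -4499/(-21 - 35141) = -4499/(-35162) = -4499*(-1/35162) = 4499/35162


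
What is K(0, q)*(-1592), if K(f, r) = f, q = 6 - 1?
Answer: 0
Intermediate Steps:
q = 5
K(0, q)*(-1592) = 0*(-1592) = 0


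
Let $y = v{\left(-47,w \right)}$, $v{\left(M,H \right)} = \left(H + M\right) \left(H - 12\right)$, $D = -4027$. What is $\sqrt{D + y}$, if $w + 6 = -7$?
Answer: $19 i \sqrt{7} \approx 50.269 i$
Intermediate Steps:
$w = -13$ ($w = -6 - 7 = -13$)
$v{\left(M,H \right)} = \left(-12 + H\right) \left(H + M\right)$ ($v{\left(M,H \right)} = \left(H + M\right) \left(-12 + H\right) = \left(-12 + H\right) \left(H + M\right)$)
$y = 1500$ ($y = \left(-13\right)^{2} - -156 - -564 - -611 = 169 + 156 + 564 + 611 = 1500$)
$\sqrt{D + y} = \sqrt{-4027 + 1500} = \sqrt{-2527} = 19 i \sqrt{7}$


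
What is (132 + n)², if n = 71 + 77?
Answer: 78400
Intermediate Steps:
n = 148
(132 + n)² = (132 + 148)² = 280² = 78400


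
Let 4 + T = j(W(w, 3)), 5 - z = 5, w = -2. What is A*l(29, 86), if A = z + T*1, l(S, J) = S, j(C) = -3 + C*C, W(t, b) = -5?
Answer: 522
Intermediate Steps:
j(C) = -3 + C²
z = 0 (z = 5 - 1*5 = 5 - 5 = 0)
T = 18 (T = -4 + (-3 + (-5)²) = -4 + (-3 + 25) = -4 + 22 = 18)
A = 18 (A = 0 + 18*1 = 0 + 18 = 18)
A*l(29, 86) = 18*29 = 522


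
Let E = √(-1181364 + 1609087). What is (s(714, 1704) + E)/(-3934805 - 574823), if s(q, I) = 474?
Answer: -237/2254814 - √427723/4509628 ≈ -0.00025013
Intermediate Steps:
E = √427723 ≈ 654.00
(s(714, 1704) + E)/(-3934805 - 574823) = (474 + √427723)/(-3934805 - 574823) = (474 + √427723)/(-4509628) = (474 + √427723)*(-1/4509628) = -237/2254814 - √427723/4509628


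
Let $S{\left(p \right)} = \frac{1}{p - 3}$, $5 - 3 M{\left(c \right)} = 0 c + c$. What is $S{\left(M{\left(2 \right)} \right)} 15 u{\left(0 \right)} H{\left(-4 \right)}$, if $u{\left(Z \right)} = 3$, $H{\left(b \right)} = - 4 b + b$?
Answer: $-270$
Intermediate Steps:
$H{\left(b \right)} = - 3 b$
$M{\left(c \right)} = \frac{5}{3} - \frac{c}{3}$ ($M{\left(c \right)} = \frac{5}{3} - \frac{0 c + c}{3} = \frac{5}{3} - \frac{0 + c}{3} = \frac{5}{3} - \frac{c}{3}$)
$S{\left(p \right)} = \frac{1}{-3 + p}$
$S{\left(M{\left(2 \right)} \right)} 15 u{\left(0 \right)} H{\left(-4 \right)} = \frac{15 \cdot 3}{-3 + \left(\frac{5}{3} - \frac{2}{3}\right)} \left(\left(-3\right) \left(-4\right)\right) = \frac{1}{-3 + \left(\frac{5}{3} - \frac{2}{3}\right)} 45 \cdot 12 = \frac{1}{-3 + 1} \cdot 45 \cdot 12 = \frac{1}{-2} \cdot 45 \cdot 12 = \left(- \frac{1}{2}\right) 45 \cdot 12 = \left(- \frac{45}{2}\right) 12 = -270$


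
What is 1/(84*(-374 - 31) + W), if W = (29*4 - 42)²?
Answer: -1/28544 ≈ -3.5034e-5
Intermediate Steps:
W = 5476 (W = (116 - 42)² = 74² = 5476)
1/(84*(-374 - 31) + W) = 1/(84*(-374 - 31) + 5476) = 1/(84*(-405) + 5476) = 1/(-34020 + 5476) = 1/(-28544) = -1/28544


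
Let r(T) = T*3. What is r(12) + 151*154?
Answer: 23290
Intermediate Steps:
r(T) = 3*T
r(12) + 151*154 = 3*12 + 151*154 = 36 + 23254 = 23290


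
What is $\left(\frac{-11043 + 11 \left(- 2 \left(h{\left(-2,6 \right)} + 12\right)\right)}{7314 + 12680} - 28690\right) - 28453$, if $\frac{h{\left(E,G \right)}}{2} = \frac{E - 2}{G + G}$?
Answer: $- \frac{3427585303}{59982} \approx -57144.0$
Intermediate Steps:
$h{\left(E,G \right)} = \frac{-2 + E}{G}$ ($h{\left(E,G \right)} = 2 \frac{E - 2}{G + G} = 2 \frac{-2 + E}{2 G} = \frac{-2 + E}{G}$)
$\left(\frac{-11043 + 11 \left(- 2 \left(h{\left(-2,6 \right)} + 12\right)\right)}{7314 + 12680} - 28690\right) - 28453 = \left(\frac{-11043 + 11 \left(- 2 \left(\frac{-2 - 2}{6} + 12\right)\right)}{7314 + 12680} - 28690\right) - 28453 = \left(\frac{-11043 + 11 \left(- 2 \left(\frac{1}{6} \left(-4\right) + 12\right)\right)}{19994} - 28690\right) - 28453 = \left(\left(-11043 + 11 \left(- 2 \left(- \frac{2}{3} + 12\right)\right)\right) \frac{1}{19994} - 28690\right) - 28453 = \left(\left(-11043 + 11 \left(\left(-2\right) \frac{34}{3}\right)\right) \frac{1}{19994} - 28690\right) - 28453 = \left(\left(-11043 + 11 \left(- \frac{68}{3}\right)\right) \frac{1}{19994} - 28690\right) - 28453 = \left(\left(-11043 - \frac{748}{3}\right) \frac{1}{19994} - 28690\right) - 28453 = \left(\left(- \frac{33877}{3}\right) \frac{1}{19994} - 28690\right) - 28453 = \left(- \frac{33877}{59982} - 28690\right) - 28453 = - \frac{1720917457}{59982} - 28453 = - \frac{3427585303}{59982}$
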